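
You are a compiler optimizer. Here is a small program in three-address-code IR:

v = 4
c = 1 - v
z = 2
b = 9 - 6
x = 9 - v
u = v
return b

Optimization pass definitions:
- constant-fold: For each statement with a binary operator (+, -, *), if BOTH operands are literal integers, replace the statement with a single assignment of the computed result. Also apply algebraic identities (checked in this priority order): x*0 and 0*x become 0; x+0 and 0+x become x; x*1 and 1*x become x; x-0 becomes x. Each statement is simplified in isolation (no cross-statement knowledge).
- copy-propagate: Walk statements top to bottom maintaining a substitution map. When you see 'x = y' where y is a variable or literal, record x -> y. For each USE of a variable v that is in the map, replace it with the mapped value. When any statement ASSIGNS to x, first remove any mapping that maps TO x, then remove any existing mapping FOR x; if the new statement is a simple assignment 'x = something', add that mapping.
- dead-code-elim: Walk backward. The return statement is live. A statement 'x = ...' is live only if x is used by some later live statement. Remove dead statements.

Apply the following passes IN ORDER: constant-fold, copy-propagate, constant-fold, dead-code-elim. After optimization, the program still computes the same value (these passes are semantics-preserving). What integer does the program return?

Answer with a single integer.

Initial IR:
  v = 4
  c = 1 - v
  z = 2
  b = 9 - 6
  x = 9 - v
  u = v
  return b
After constant-fold (7 stmts):
  v = 4
  c = 1 - v
  z = 2
  b = 3
  x = 9 - v
  u = v
  return b
After copy-propagate (7 stmts):
  v = 4
  c = 1 - 4
  z = 2
  b = 3
  x = 9 - 4
  u = 4
  return 3
After constant-fold (7 stmts):
  v = 4
  c = -3
  z = 2
  b = 3
  x = 5
  u = 4
  return 3
After dead-code-elim (1 stmts):
  return 3
Evaluate:
  v = 4  =>  v = 4
  c = 1 - v  =>  c = -3
  z = 2  =>  z = 2
  b = 9 - 6  =>  b = 3
  x = 9 - v  =>  x = 5
  u = v  =>  u = 4
  return b = 3

Answer: 3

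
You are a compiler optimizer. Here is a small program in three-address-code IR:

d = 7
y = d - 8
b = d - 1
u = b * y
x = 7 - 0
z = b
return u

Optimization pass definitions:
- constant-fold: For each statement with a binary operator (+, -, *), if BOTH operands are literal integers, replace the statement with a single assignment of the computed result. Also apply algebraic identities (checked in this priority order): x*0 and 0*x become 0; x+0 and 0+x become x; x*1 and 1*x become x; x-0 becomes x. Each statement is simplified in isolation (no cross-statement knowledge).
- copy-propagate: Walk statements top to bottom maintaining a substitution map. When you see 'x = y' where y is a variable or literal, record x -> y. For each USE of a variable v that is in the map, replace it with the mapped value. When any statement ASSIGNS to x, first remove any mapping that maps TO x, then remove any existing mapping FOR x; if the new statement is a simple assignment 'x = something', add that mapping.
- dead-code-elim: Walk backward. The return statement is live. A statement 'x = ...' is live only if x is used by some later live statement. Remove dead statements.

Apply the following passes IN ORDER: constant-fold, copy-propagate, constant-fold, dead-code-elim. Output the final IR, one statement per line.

Answer: y = -1
b = 6
u = b * y
return u

Derivation:
Initial IR:
  d = 7
  y = d - 8
  b = d - 1
  u = b * y
  x = 7 - 0
  z = b
  return u
After constant-fold (7 stmts):
  d = 7
  y = d - 8
  b = d - 1
  u = b * y
  x = 7
  z = b
  return u
After copy-propagate (7 stmts):
  d = 7
  y = 7 - 8
  b = 7 - 1
  u = b * y
  x = 7
  z = b
  return u
After constant-fold (7 stmts):
  d = 7
  y = -1
  b = 6
  u = b * y
  x = 7
  z = b
  return u
After dead-code-elim (4 stmts):
  y = -1
  b = 6
  u = b * y
  return u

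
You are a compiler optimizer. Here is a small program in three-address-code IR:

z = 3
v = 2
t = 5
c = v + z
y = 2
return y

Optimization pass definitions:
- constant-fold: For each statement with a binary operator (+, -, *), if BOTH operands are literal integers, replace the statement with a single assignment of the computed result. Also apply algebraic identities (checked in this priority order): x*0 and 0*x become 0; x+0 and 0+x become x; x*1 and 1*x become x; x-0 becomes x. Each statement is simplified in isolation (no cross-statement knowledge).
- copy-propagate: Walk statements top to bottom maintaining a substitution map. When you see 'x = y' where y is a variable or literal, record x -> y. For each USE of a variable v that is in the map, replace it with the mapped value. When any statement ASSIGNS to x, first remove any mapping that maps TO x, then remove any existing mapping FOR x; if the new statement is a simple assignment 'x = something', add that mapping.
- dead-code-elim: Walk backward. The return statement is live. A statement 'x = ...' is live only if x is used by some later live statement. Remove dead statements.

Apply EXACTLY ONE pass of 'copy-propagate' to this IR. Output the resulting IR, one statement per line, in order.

Answer: z = 3
v = 2
t = 5
c = 2 + 3
y = 2
return 2

Derivation:
Applying copy-propagate statement-by-statement:
  [1] z = 3  (unchanged)
  [2] v = 2  (unchanged)
  [3] t = 5  (unchanged)
  [4] c = v + z  -> c = 2 + 3
  [5] y = 2  (unchanged)
  [6] return y  -> return 2
Result (6 stmts):
  z = 3
  v = 2
  t = 5
  c = 2 + 3
  y = 2
  return 2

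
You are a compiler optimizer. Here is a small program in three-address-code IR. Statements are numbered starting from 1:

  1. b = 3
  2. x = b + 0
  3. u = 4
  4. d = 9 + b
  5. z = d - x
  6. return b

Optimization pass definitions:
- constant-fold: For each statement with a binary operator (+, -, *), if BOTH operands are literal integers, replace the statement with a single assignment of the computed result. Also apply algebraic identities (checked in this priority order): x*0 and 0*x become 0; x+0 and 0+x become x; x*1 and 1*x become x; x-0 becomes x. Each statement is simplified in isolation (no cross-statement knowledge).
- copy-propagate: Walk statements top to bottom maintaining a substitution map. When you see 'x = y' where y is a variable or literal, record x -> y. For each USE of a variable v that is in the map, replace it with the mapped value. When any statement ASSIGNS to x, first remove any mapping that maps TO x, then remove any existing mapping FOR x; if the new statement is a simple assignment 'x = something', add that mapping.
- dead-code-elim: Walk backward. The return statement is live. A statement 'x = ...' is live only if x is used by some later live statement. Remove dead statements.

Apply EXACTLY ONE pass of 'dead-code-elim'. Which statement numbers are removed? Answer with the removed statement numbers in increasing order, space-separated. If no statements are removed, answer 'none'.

Backward liveness scan:
Stmt 1 'b = 3': KEEP (b is live); live-in = []
Stmt 2 'x = b + 0': DEAD (x not in live set ['b'])
Stmt 3 'u = 4': DEAD (u not in live set ['b'])
Stmt 4 'd = 9 + b': DEAD (d not in live set ['b'])
Stmt 5 'z = d - x': DEAD (z not in live set ['b'])
Stmt 6 'return b': KEEP (return); live-in = ['b']
Removed statement numbers: [2, 3, 4, 5]
Surviving IR:
  b = 3
  return b

Answer: 2 3 4 5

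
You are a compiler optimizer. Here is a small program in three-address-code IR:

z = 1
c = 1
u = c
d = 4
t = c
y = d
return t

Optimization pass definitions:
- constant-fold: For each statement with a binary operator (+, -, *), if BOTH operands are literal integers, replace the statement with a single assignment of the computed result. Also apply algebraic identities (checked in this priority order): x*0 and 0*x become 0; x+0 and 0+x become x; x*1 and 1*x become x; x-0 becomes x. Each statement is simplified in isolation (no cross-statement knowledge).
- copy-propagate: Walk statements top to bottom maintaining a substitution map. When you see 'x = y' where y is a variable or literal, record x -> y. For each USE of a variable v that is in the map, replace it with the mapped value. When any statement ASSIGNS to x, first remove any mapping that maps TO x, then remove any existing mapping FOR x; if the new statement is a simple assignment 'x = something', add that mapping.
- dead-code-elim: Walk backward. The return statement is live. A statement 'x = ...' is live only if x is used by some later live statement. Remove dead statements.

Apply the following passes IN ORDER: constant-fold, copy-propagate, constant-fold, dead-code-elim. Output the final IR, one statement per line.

Initial IR:
  z = 1
  c = 1
  u = c
  d = 4
  t = c
  y = d
  return t
After constant-fold (7 stmts):
  z = 1
  c = 1
  u = c
  d = 4
  t = c
  y = d
  return t
After copy-propagate (7 stmts):
  z = 1
  c = 1
  u = 1
  d = 4
  t = 1
  y = 4
  return 1
After constant-fold (7 stmts):
  z = 1
  c = 1
  u = 1
  d = 4
  t = 1
  y = 4
  return 1
After dead-code-elim (1 stmts):
  return 1

Answer: return 1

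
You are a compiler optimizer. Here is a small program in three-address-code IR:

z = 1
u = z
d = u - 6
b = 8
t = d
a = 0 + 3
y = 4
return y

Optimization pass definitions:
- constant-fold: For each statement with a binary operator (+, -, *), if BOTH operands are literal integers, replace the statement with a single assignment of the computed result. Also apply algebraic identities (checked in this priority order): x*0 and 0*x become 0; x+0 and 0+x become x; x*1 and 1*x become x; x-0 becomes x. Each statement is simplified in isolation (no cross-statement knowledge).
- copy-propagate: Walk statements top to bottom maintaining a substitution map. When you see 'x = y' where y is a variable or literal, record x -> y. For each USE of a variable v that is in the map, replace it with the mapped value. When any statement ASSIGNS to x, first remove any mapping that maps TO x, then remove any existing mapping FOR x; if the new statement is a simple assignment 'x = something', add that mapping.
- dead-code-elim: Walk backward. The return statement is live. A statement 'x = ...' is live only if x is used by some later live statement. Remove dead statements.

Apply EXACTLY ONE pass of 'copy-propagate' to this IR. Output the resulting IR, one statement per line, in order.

Applying copy-propagate statement-by-statement:
  [1] z = 1  (unchanged)
  [2] u = z  -> u = 1
  [3] d = u - 6  -> d = 1 - 6
  [4] b = 8  (unchanged)
  [5] t = d  (unchanged)
  [6] a = 0 + 3  (unchanged)
  [7] y = 4  (unchanged)
  [8] return y  -> return 4
Result (8 stmts):
  z = 1
  u = 1
  d = 1 - 6
  b = 8
  t = d
  a = 0 + 3
  y = 4
  return 4

Answer: z = 1
u = 1
d = 1 - 6
b = 8
t = d
a = 0 + 3
y = 4
return 4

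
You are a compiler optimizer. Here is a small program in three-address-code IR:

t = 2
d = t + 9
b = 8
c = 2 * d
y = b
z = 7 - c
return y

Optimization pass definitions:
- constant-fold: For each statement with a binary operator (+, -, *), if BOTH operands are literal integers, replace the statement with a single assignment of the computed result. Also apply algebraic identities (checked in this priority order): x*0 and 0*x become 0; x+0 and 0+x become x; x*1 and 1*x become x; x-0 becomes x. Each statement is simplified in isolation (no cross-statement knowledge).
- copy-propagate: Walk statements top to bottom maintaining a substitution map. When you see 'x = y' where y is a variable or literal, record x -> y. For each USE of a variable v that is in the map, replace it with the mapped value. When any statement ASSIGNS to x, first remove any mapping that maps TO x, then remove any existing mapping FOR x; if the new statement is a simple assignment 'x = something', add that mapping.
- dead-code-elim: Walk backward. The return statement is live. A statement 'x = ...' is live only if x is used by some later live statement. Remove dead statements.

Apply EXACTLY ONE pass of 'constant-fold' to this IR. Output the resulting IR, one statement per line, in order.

Applying constant-fold statement-by-statement:
  [1] t = 2  (unchanged)
  [2] d = t + 9  (unchanged)
  [3] b = 8  (unchanged)
  [4] c = 2 * d  (unchanged)
  [5] y = b  (unchanged)
  [6] z = 7 - c  (unchanged)
  [7] return y  (unchanged)
Result (7 stmts):
  t = 2
  d = t + 9
  b = 8
  c = 2 * d
  y = b
  z = 7 - c
  return y

Answer: t = 2
d = t + 9
b = 8
c = 2 * d
y = b
z = 7 - c
return y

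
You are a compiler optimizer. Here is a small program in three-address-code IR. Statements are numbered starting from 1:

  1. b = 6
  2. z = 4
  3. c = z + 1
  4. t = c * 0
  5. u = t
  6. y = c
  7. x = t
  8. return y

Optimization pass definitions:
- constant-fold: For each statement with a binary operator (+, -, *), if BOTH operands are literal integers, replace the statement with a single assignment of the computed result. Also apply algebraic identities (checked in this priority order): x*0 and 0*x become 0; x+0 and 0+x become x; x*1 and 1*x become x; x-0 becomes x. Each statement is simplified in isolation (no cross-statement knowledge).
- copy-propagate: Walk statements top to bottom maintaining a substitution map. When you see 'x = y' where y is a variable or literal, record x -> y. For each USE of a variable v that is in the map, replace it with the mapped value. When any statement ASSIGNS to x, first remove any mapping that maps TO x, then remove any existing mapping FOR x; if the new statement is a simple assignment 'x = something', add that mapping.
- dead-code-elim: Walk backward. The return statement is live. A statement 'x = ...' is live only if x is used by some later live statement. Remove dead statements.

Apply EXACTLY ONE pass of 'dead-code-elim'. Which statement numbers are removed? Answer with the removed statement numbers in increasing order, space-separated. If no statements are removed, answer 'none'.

Backward liveness scan:
Stmt 1 'b = 6': DEAD (b not in live set [])
Stmt 2 'z = 4': KEEP (z is live); live-in = []
Stmt 3 'c = z + 1': KEEP (c is live); live-in = ['z']
Stmt 4 't = c * 0': DEAD (t not in live set ['c'])
Stmt 5 'u = t': DEAD (u not in live set ['c'])
Stmt 6 'y = c': KEEP (y is live); live-in = ['c']
Stmt 7 'x = t': DEAD (x not in live set ['y'])
Stmt 8 'return y': KEEP (return); live-in = ['y']
Removed statement numbers: [1, 4, 5, 7]
Surviving IR:
  z = 4
  c = z + 1
  y = c
  return y

Answer: 1 4 5 7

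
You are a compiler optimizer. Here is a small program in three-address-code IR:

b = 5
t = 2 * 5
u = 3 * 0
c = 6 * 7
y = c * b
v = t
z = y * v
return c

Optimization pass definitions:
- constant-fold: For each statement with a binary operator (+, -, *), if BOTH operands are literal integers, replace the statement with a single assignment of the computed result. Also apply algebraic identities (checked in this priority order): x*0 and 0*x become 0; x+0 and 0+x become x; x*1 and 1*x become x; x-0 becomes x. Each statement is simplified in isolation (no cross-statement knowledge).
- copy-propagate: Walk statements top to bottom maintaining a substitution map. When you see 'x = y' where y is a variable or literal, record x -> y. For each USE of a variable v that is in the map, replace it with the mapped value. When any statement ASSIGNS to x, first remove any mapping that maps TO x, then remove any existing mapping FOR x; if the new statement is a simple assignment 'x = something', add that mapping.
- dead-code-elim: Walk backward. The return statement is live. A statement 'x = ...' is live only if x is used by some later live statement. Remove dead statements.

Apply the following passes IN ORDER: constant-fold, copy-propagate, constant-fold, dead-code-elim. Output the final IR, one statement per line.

Initial IR:
  b = 5
  t = 2 * 5
  u = 3 * 0
  c = 6 * 7
  y = c * b
  v = t
  z = y * v
  return c
After constant-fold (8 stmts):
  b = 5
  t = 10
  u = 0
  c = 42
  y = c * b
  v = t
  z = y * v
  return c
After copy-propagate (8 stmts):
  b = 5
  t = 10
  u = 0
  c = 42
  y = 42 * 5
  v = 10
  z = y * 10
  return 42
After constant-fold (8 stmts):
  b = 5
  t = 10
  u = 0
  c = 42
  y = 210
  v = 10
  z = y * 10
  return 42
After dead-code-elim (1 stmts):
  return 42

Answer: return 42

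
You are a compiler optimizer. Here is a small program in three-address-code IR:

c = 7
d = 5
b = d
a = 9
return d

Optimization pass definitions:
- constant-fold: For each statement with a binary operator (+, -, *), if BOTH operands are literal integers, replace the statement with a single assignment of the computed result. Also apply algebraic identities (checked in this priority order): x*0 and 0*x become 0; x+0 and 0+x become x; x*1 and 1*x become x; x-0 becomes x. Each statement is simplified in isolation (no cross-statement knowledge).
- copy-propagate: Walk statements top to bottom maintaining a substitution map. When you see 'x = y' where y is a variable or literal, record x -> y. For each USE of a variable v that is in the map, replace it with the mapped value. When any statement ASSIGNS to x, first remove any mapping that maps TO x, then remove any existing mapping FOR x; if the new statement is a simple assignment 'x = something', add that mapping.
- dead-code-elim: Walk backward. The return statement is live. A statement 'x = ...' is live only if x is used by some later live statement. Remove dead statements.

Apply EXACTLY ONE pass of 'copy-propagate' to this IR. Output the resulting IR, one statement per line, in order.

Answer: c = 7
d = 5
b = 5
a = 9
return 5

Derivation:
Applying copy-propagate statement-by-statement:
  [1] c = 7  (unchanged)
  [2] d = 5  (unchanged)
  [3] b = d  -> b = 5
  [4] a = 9  (unchanged)
  [5] return d  -> return 5
Result (5 stmts):
  c = 7
  d = 5
  b = 5
  a = 9
  return 5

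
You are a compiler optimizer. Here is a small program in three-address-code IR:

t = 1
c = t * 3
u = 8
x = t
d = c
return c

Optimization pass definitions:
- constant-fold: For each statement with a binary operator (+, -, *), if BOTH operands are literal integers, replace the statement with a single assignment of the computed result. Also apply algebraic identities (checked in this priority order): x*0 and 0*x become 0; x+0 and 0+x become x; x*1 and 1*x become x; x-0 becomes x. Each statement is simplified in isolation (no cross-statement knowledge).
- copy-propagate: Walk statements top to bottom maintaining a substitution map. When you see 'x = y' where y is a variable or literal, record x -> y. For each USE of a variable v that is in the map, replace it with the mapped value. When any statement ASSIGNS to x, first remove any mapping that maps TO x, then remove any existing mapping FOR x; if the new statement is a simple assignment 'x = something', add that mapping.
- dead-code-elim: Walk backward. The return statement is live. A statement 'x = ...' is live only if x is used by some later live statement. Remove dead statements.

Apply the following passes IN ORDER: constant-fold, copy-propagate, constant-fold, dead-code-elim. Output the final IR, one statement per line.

Answer: c = 3
return c

Derivation:
Initial IR:
  t = 1
  c = t * 3
  u = 8
  x = t
  d = c
  return c
After constant-fold (6 stmts):
  t = 1
  c = t * 3
  u = 8
  x = t
  d = c
  return c
After copy-propagate (6 stmts):
  t = 1
  c = 1 * 3
  u = 8
  x = 1
  d = c
  return c
After constant-fold (6 stmts):
  t = 1
  c = 3
  u = 8
  x = 1
  d = c
  return c
After dead-code-elim (2 stmts):
  c = 3
  return c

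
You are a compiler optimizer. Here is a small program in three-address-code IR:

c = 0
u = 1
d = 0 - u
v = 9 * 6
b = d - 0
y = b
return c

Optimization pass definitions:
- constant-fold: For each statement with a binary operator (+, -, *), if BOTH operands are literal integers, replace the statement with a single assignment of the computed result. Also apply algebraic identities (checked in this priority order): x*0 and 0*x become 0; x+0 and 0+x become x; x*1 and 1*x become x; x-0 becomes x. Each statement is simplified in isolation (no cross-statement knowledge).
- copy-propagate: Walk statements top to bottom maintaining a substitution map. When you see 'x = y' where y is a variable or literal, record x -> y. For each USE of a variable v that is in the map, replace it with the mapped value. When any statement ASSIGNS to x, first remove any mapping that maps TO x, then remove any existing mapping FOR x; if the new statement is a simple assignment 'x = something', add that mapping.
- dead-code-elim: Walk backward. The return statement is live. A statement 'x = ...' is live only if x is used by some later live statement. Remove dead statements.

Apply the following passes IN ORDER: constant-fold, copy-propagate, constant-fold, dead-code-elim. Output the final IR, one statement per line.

Answer: return 0

Derivation:
Initial IR:
  c = 0
  u = 1
  d = 0 - u
  v = 9 * 6
  b = d - 0
  y = b
  return c
After constant-fold (7 stmts):
  c = 0
  u = 1
  d = 0 - u
  v = 54
  b = d
  y = b
  return c
After copy-propagate (7 stmts):
  c = 0
  u = 1
  d = 0 - 1
  v = 54
  b = d
  y = d
  return 0
After constant-fold (7 stmts):
  c = 0
  u = 1
  d = -1
  v = 54
  b = d
  y = d
  return 0
After dead-code-elim (1 stmts):
  return 0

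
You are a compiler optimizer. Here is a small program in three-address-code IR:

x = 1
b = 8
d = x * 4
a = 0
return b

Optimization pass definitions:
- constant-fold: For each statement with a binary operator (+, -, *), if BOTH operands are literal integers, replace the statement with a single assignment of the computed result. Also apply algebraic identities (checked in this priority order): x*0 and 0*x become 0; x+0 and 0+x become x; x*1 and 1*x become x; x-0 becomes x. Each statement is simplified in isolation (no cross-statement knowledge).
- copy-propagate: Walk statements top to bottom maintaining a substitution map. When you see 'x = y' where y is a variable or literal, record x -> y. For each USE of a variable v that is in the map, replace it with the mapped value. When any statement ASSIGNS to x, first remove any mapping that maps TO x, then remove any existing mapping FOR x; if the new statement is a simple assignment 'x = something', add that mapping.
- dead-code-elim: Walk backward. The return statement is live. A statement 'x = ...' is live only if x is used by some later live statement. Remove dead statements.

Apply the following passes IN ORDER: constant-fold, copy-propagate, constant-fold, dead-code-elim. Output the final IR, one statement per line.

Answer: return 8

Derivation:
Initial IR:
  x = 1
  b = 8
  d = x * 4
  a = 0
  return b
After constant-fold (5 stmts):
  x = 1
  b = 8
  d = x * 4
  a = 0
  return b
After copy-propagate (5 stmts):
  x = 1
  b = 8
  d = 1 * 4
  a = 0
  return 8
After constant-fold (5 stmts):
  x = 1
  b = 8
  d = 4
  a = 0
  return 8
After dead-code-elim (1 stmts):
  return 8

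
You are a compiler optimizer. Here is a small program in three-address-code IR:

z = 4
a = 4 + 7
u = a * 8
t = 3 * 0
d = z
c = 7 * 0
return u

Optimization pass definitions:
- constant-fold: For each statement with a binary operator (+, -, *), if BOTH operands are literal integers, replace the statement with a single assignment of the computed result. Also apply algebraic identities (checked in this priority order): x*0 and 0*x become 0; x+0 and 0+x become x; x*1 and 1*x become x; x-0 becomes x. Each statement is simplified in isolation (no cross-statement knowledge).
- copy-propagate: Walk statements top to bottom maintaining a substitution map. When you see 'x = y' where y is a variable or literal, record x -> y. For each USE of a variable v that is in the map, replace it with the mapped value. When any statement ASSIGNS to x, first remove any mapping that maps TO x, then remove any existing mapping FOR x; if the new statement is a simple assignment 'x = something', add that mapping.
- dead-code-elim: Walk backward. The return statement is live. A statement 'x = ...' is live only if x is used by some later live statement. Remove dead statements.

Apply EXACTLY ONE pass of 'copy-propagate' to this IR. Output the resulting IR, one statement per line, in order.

Applying copy-propagate statement-by-statement:
  [1] z = 4  (unchanged)
  [2] a = 4 + 7  (unchanged)
  [3] u = a * 8  (unchanged)
  [4] t = 3 * 0  (unchanged)
  [5] d = z  -> d = 4
  [6] c = 7 * 0  (unchanged)
  [7] return u  (unchanged)
Result (7 stmts):
  z = 4
  a = 4 + 7
  u = a * 8
  t = 3 * 0
  d = 4
  c = 7 * 0
  return u

Answer: z = 4
a = 4 + 7
u = a * 8
t = 3 * 0
d = 4
c = 7 * 0
return u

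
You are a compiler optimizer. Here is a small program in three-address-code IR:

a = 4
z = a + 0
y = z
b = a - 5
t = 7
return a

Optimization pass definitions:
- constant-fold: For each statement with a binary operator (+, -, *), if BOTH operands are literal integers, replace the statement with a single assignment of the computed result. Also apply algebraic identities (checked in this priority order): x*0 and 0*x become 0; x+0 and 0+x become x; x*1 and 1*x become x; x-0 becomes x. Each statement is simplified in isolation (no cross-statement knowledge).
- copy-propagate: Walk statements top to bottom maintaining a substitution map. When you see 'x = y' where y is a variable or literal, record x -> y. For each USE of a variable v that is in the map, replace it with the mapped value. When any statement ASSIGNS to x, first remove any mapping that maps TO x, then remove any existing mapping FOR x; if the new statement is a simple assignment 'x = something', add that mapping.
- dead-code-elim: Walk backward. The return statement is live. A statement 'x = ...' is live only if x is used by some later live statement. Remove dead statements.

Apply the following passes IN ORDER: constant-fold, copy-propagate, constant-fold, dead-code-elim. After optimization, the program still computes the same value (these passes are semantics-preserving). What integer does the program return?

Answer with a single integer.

Answer: 4

Derivation:
Initial IR:
  a = 4
  z = a + 0
  y = z
  b = a - 5
  t = 7
  return a
After constant-fold (6 stmts):
  a = 4
  z = a
  y = z
  b = a - 5
  t = 7
  return a
After copy-propagate (6 stmts):
  a = 4
  z = 4
  y = 4
  b = 4 - 5
  t = 7
  return 4
After constant-fold (6 stmts):
  a = 4
  z = 4
  y = 4
  b = -1
  t = 7
  return 4
After dead-code-elim (1 stmts):
  return 4
Evaluate:
  a = 4  =>  a = 4
  z = a + 0  =>  z = 4
  y = z  =>  y = 4
  b = a - 5  =>  b = -1
  t = 7  =>  t = 7
  return a = 4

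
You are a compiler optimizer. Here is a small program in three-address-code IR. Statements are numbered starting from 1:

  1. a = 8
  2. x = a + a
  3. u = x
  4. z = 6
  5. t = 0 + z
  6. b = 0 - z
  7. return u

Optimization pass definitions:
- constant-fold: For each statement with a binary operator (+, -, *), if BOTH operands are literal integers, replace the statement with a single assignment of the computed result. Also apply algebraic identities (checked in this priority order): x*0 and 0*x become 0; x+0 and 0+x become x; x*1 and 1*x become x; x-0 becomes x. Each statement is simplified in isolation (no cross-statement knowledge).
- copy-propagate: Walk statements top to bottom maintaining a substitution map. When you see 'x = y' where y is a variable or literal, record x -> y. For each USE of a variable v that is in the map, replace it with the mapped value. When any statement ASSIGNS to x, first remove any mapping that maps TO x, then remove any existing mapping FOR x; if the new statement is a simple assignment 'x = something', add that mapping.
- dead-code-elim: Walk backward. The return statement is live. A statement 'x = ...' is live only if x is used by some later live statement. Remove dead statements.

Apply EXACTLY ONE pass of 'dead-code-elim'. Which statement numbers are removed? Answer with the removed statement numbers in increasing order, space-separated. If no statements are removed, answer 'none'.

Backward liveness scan:
Stmt 1 'a = 8': KEEP (a is live); live-in = []
Stmt 2 'x = a + a': KEEP (x is live); live-in = ['a']
Stmt 3 'u = x': KEEP (u is live); live-in = ['x']
Stmt 4 'z = 6': DEAD (z not in live set ['u'])
Stmt 5 't = 0 + z': DEAD (t not in live set ['u'])
Stmt 6 'b = 0 - z': DEAD (b not in live set ['u'])
Stmt 7 'return u': KEEP (return); live-in = ['u']
Removed statement numbers: [4, 5, 6]
Surviving IR:
  a = 8
  x = a + a
  u = x
  return u

Answer: 4 5 6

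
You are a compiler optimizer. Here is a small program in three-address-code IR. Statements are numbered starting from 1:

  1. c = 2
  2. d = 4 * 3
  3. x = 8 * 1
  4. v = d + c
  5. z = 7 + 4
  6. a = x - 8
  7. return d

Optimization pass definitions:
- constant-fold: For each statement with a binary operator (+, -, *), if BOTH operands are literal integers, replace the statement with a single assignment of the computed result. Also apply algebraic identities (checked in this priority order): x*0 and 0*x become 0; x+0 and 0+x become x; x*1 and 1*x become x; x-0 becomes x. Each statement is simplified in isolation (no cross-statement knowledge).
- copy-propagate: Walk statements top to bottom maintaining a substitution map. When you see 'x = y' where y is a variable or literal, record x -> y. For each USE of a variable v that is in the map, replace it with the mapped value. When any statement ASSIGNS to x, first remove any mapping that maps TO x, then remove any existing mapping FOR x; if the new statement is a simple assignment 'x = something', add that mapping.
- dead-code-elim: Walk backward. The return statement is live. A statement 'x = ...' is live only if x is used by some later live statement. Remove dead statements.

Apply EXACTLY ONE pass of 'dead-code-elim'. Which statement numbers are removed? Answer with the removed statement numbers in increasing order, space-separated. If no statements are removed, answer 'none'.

Backward liveness scan:
Stmt 1 'c = 2': DEAD (c not in live set [])
Stmt 2 'd = 4 * 3': KEEP (d is live); live-in = []
Stmt 3 'x = 8 * 1': DEAD (x not in live set ['d'])
Stmt 4 'v = d + c': DEAD (v not in live set ['d'])
Stmt 5 'z = 7 + 4': DEAD (z not in live set ['d'])
Stmt 6 'a = x - 8': DEAD (a not in live set ['d'])
Stmt 7 'return d': KEEP (return); live-in = ['d']
Removed statement numbers: [1, 3, 4, 5, 6]
Surviving IR:
  d = 4 * 3
  return d

Answer: 1 3 4 5 6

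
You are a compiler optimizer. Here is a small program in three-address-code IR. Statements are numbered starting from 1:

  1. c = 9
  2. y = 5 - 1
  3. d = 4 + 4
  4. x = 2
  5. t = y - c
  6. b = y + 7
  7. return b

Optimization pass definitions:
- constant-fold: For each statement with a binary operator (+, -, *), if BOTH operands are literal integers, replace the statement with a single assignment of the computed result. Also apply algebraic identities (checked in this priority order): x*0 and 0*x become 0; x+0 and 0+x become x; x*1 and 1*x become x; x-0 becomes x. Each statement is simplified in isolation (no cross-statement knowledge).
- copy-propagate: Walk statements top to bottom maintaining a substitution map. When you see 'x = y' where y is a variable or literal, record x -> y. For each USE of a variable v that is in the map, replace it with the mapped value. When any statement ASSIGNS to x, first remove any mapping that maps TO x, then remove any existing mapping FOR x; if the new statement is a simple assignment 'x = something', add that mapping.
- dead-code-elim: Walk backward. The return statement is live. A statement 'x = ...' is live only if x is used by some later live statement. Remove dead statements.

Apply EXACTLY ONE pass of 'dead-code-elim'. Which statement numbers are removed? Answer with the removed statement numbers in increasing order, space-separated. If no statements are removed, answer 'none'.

Answer: 1 3 4 5

Derivation:
Backward liveness scan:
Stmt 1 'c = 9': DEAD (c not in live set [])
Stmt 2 'y = 5 - 1': KEEP (y is live); live-in = []
Stmt 3 'd = 4 + 4': DEAD (d not in live set ['y'])
Stmt 4 'x = 2': DEAD (x not in live set ['y'])
Stmt 5 't = y - c': DEAD (t not in live set ['y'])
Stmt 6 'b = y + 7': KEEP (b is live); live-in = ['y']
Stmt 7 'return b': KEEP (return); live-in = ['b']
Removed statement numbers: [1, 3, 4, 5]
Surviving IR:
  y = 5 - 1
  b = y + 7
  return b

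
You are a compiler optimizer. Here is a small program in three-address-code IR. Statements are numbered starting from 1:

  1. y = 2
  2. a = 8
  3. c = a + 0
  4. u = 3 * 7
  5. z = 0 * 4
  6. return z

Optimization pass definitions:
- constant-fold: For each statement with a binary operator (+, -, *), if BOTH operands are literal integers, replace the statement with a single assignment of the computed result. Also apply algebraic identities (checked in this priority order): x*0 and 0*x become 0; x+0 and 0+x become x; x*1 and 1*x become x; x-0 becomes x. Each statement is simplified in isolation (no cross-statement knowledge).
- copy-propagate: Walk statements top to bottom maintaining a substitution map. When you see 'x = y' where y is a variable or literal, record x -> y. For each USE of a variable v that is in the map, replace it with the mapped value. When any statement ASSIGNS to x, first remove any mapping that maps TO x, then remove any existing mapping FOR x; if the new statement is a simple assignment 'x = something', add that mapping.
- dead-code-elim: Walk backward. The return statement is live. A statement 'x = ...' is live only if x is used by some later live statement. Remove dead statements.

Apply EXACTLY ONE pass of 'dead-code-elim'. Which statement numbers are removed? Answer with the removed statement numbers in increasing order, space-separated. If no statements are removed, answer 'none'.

Backward liveness scan:
Stmt 1 'y = 2': DEAD (y not in live set [])
Stmt 2 'a = 8': DEAD (a not in live set [])
Stmt 3 'c = a + 0': DEAD (c not in live set [])
Stmt 4 'u = 3 * 7': DEAD (u not in live set [])
Stmt 5 'z = 0 * 4': KEEP (z is live); live-in = []
Stmt 6 'return z': KEEP (return); live-in = ['z']
Removed statement numbers: [1, 2, 3, 4]
Surviving IR:
  z = 0 * 4
  return z

Answer: 1 2 3 4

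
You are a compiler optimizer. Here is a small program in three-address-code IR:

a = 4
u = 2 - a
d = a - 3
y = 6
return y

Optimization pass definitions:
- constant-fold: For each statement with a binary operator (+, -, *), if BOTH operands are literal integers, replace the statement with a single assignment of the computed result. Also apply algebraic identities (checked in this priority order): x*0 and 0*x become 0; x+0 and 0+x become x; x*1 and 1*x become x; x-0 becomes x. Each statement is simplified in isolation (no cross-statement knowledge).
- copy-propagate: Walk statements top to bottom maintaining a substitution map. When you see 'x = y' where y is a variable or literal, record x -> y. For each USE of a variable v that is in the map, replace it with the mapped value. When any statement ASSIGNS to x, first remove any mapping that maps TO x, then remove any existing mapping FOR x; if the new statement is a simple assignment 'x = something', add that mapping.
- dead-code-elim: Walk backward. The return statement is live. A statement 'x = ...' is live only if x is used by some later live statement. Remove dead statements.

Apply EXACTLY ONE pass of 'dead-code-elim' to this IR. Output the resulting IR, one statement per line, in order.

Answer: y = 6
return y

Derivation:
Applying dead-code-elim statement-by-statement:
  [5] return y  -> KEEP (return); live=['y']
  [4] y = 6  -> KEEP; live=[]
  [3] d = a - 3  -> DEAD (d not live)
  [2] u = 2 - a  -> DEAD (u not live)
  [1] a = 4  -> DEAD (a not live)
Result (2 stmts):
  y = 6
  return y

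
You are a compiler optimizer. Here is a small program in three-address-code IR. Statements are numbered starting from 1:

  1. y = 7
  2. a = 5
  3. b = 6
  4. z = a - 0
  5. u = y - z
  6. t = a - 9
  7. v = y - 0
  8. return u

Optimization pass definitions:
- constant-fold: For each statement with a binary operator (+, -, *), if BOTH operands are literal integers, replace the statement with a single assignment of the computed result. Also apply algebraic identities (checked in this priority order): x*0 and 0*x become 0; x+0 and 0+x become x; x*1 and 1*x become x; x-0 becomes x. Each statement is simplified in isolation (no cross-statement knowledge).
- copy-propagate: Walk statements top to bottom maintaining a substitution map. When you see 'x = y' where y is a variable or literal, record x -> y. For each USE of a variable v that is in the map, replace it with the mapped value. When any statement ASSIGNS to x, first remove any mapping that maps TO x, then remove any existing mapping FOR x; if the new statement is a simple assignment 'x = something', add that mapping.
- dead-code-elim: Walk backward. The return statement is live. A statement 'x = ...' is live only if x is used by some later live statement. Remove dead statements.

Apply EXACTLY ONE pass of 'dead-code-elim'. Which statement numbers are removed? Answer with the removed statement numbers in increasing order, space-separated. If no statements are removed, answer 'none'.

Answer: 3 6 7

Derivation:
Backward liveness scan:
Stmt 1 'y = 7': KEEP (y is live); live-in = []
Stmt 2 'a = 5': KEEP (a is live); live-in = ['y']
Stmt 3 'b = 6': DEAD (b not in live set ['a', 'y'])
Stmt 4 'z = a - 0': KEEP (z is live); live-in = ['a', 'y']
Stmt 5 'u = y - z': KEEP (u is live); live-in = ['y', 'z']
Stmt 6 't = a - 9': DEAD (t not in live set ['u'])
Stmt 7 'v = y - 0': DEAD (v not in live set ['u'])
Stmt 8 'return u': KEEP (return); live-in = ['u']
Removed statement numbers: [3, 6, 7]
Surviving IR:
  y = 7
  a = 5
  z = a - 0
  u = y - z
  return u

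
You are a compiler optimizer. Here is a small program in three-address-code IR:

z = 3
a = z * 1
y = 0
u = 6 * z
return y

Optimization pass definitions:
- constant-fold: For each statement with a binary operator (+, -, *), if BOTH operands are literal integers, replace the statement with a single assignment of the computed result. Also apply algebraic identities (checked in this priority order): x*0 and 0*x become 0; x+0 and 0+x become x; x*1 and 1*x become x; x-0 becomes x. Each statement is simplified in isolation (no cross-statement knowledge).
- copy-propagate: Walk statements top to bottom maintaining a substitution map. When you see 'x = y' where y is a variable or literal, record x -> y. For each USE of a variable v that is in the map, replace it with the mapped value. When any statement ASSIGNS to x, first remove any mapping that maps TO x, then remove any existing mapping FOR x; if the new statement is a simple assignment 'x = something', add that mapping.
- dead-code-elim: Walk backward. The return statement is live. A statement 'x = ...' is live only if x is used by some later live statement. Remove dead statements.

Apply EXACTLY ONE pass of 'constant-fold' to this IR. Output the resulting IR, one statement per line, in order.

Applying constant-fold statement-by-statement:
  [1] z = 3  (unchanged)
  [2] a = z * 1  -> a = z
  [3] y = 0  (unchanged)
  [4] u = 6 * z  (unchanged)
  [5] return y  (unchanged)
Result (5 stmts):
  z = 3
  a = z
  y = 0
  u = 6 * z
  return y

Answer: z = 3
a = z
y = 0
u = 6 * z
return y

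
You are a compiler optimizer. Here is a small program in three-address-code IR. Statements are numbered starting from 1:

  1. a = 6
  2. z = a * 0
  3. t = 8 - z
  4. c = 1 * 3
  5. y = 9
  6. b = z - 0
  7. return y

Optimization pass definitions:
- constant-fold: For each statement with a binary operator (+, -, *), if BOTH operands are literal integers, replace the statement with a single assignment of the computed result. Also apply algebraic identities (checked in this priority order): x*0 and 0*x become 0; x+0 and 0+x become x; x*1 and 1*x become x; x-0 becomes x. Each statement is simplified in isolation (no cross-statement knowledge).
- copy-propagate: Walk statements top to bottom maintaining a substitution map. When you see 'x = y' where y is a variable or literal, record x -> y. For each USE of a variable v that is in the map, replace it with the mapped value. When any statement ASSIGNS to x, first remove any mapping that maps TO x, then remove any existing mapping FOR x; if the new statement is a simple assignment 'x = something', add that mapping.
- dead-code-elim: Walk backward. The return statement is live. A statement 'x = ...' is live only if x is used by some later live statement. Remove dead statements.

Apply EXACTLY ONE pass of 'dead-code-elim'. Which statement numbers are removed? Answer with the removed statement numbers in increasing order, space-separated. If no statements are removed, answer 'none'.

Answer: 1 2 3 4 6

Derivation:
Backward liveness scan:
Stmt 1 'a = 6': DEAD (a not in live set [])
Stmt 2 'z = a * 0': DEAD (z not in live set [])
Stmt 3 't = 8 - z': DEAD (t not in live set [])
Stmt 4 'c = 1 * 3': DEAD (c not in live set [])
Stmt 5 'y = 9': KEEP (y is live); live-in = []
Stmt 6 'b = z - 0': DEAD (b not in live set ['y'])
Stmt 7 'return y': KEEP (return); live-in = ['y']
Removed statement numbers: [1, 2, 3, 4, 6]
Surviving IR:
  y = 9
  return y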